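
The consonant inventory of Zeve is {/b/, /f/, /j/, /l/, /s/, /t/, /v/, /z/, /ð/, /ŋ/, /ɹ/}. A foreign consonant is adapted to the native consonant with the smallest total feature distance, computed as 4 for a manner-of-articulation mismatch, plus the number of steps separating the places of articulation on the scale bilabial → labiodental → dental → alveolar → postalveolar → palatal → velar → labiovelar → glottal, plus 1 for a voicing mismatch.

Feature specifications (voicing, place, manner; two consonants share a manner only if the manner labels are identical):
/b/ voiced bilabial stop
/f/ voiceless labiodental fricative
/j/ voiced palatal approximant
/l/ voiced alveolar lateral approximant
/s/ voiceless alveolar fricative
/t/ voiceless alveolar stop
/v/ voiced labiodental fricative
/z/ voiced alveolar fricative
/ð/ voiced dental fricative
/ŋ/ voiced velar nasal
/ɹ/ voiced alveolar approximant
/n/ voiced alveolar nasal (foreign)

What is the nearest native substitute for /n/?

/ŋ/ is closest: same manner (nasal), place distance 3 (alveolar→velar), same voicing; total 3. Next closest is /l/ at distance 4.

ŋ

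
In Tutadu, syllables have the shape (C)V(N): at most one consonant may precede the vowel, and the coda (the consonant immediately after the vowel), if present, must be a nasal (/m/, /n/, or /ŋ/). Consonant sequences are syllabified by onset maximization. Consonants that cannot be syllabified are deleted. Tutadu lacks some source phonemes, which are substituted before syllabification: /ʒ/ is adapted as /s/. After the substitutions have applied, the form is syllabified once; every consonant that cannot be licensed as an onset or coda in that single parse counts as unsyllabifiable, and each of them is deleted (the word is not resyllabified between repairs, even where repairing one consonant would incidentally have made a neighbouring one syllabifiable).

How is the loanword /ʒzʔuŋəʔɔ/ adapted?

Substitution: /ʒ/ → /s/, giving /szʔuŋəʔɔ/.
Syllabifying with onset maximization leaves /s/, /z/ stranded (only a nasal (/m/, /n/, or /ŋ/) is licensed in coda position; onsets are limited to one consonant).
Deleting the stranded consonants removes /s/, /z/.

ʔuŋəʔɔ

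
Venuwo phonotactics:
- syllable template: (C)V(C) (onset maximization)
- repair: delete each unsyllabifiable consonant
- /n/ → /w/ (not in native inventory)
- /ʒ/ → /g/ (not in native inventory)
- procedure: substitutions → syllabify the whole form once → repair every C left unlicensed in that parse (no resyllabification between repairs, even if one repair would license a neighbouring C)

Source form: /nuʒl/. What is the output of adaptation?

Substitution: /n/ → /w/, /ʒ/ → /g/, giving /wugl/.
The consonants /l/ cannot be parsed into a legal (C)V(C) syllable (at most one coda consonant is licensed; onsets are limited to one consonant).
Deletion applies to /l/.

wug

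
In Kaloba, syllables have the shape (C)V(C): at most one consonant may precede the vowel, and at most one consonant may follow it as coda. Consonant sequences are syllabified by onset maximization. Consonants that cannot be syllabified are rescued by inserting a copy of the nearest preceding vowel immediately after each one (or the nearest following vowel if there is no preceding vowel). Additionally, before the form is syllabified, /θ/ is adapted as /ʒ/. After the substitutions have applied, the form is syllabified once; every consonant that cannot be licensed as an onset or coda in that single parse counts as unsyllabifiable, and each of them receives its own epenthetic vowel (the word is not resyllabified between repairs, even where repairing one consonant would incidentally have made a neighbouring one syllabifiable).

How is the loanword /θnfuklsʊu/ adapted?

Substitution: /θ/ → /ʒ/, giving /ʒnfuklsʊu/.
The consonants /ʒ/, /n/, /l/ cannot be parsed into a legal (C)V(C) syllable (at most one coda consonant is licensed; onsets are limited to one consonant).
Epenthesis after each stranded consonant: /ʒ/ → /ʒu/, /n/ → /nu/, /l/ → /lu/.

ʒunufuklusʊu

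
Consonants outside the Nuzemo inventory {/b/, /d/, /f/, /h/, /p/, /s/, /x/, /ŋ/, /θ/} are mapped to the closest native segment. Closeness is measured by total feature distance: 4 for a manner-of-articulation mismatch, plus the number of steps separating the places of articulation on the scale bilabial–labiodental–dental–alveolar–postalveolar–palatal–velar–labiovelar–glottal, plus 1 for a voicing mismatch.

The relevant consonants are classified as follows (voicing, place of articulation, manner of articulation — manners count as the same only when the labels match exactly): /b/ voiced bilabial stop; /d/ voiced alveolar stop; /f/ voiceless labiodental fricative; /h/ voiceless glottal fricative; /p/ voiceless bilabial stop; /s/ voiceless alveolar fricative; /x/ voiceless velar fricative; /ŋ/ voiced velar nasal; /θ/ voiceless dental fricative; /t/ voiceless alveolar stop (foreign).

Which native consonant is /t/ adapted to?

d

/d/ is closest: same manner (stop), place distance 0 (alveolar→alveolar), voicing differs (+1); total 1. Next closest is /p/ at distance 3.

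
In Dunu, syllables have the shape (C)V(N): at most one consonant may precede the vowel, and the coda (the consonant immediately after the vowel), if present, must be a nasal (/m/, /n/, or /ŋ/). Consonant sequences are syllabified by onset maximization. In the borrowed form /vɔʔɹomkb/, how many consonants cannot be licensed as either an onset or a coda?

3

Syllabifying with onset maximization leaves /ʔ/, /k/, /b/ stranded (only a nasal (/m/, /n/, or /ŋ/) is licensed in coda position; onsets are limited to one consonant).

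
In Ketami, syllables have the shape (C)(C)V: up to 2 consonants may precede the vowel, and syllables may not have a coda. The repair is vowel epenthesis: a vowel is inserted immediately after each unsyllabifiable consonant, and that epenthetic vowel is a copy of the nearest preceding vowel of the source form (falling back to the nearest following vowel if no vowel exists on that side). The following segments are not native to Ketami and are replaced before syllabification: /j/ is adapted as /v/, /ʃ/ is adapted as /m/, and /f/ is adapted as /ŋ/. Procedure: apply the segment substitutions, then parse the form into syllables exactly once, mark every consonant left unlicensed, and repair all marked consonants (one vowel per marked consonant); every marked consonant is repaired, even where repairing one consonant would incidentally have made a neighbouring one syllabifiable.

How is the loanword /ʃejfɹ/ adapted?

meveŋeɹe

Substitution: /ʃ/ → /m/, /j/ → /v/, /f/ → /ŋ/, giving /mevŋɹ/.
The consonants /v/, /ŋ/, /ɹ/ cannot be parsed into a legal (C)(C)V syllable (no codas are permitted; onsets may contain at most 2 consonants).
Each unlicensed consonant becomes the onset of a new syllable: /v/ → /ve/, /ŋ/ → /ŋe/, /ɹ/ → /ɹe/.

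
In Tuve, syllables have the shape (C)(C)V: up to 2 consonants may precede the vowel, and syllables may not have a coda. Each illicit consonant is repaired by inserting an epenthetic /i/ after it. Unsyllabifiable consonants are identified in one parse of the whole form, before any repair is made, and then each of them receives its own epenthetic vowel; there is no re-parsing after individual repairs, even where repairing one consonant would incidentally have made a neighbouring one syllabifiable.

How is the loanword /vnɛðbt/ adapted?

vnɛðibiti

Under (C)(C)V, the unsyllabifiable consonants are /ð/, /b/, /t/ (no codas are permitted; onsets may contain at most 2 consonants).
Epenthesis after each stranded consonant: /ð/ → /ði/, /b/ → /bi/, /t/ → /ti/.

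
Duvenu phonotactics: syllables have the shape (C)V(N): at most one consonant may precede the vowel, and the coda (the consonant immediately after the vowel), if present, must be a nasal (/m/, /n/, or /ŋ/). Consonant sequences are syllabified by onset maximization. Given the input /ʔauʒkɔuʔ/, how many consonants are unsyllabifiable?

The consonants /ʒ/, /ʔ/ cannot be parsed into a legal (C)V(N) syllable (only a nasal (/m/, /n/, or /ŋ/) is licensed in coda position; onsets are limited to one consonant).

2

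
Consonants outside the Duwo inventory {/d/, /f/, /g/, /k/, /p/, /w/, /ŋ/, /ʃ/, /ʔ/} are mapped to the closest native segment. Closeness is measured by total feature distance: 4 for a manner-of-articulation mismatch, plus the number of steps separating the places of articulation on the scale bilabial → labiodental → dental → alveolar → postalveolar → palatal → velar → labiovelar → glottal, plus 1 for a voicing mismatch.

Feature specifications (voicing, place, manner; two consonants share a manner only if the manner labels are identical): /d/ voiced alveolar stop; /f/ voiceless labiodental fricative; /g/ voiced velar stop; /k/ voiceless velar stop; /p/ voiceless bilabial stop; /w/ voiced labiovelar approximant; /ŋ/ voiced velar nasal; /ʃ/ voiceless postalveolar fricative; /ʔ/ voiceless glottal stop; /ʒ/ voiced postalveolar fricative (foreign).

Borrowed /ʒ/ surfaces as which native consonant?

ʃ

/ʃ/ is closest: same manner (fricative), place distance 0 (postalveolar→postalveolar), voicing differs (+1); total 1. Next closest is /f/ at distance 4.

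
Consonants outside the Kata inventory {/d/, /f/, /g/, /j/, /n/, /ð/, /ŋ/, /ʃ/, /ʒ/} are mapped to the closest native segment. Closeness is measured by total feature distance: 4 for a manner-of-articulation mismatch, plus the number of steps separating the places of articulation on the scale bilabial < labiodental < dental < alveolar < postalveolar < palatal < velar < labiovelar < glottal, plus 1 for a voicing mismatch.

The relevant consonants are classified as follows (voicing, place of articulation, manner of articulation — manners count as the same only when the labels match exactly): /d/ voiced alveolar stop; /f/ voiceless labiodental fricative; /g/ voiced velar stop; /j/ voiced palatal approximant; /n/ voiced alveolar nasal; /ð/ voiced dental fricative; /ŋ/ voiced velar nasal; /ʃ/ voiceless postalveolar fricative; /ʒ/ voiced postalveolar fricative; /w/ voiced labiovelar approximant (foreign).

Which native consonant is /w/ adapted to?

/j/ is closest: same manner (approximant), place distance 2 (labiovelar→palatal), same voicing; total 2. Next closest is /g/ at distance 5.

j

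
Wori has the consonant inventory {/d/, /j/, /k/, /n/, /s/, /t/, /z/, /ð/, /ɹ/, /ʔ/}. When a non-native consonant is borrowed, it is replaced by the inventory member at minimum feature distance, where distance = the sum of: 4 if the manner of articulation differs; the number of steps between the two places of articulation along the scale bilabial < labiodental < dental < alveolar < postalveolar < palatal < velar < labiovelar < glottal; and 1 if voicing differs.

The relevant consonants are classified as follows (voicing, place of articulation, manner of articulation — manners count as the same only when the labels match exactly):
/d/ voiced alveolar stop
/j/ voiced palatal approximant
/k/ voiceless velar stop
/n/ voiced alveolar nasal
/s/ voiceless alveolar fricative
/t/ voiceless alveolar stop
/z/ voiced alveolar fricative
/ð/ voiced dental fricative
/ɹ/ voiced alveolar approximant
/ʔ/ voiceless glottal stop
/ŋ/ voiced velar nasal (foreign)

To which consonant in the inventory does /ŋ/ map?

/n/ is closest: same manner (nasal), place distance 3 (velar→alveolar), same voicing; total 3. Next closest is /j/ at distance 5.

n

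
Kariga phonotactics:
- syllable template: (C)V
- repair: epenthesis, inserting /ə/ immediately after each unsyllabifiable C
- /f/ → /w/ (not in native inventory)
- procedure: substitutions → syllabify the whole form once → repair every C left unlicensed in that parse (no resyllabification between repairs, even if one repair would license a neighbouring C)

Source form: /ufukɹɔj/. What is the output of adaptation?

Substitution: /f/ → /w/, giving /uwukɹɔj/.
Under (C)V, the unsyllabifiable consonants are /k/, /j/ (no codas are permitted; onsets are limited to one consonant).
Epenthesis after each stranded consonant: /k/ → /kə/, /j/ → /jə/.

uwukəɹɔjə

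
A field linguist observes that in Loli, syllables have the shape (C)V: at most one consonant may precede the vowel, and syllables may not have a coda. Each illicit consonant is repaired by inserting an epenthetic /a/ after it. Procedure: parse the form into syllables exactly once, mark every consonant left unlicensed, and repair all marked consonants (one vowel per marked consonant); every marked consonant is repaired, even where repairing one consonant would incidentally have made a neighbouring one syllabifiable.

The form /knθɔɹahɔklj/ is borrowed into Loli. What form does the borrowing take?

kanaθɔɹahɔkalaja

The consonants /k/, /n/, /k/, /l/, /j/ cannot be parsed into a legal (C)V syllable (no codas are permitted; onsets are limited to one consonant).
Each unlicensed consonant becomes the onset of a new syllable: /k/ → /ka/, /n/ → /na/, /k/ → /ka/, /l/ → /la/, /j/ → /ja/.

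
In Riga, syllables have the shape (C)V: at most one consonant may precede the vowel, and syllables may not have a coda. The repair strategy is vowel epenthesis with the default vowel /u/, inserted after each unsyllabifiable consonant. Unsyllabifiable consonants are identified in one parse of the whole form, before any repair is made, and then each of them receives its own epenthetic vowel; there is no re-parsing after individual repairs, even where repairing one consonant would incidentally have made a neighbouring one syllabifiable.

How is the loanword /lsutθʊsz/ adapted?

Syllabifying with onset maximization leaves /l/, /t/, /s/, /z/ stranded (no codas are permitted; onsets are limited to one consonant).
Inserting the epenthetic vowel yields /l/ → /lu/, /t/ → /tu/, /s/ → /su/, /z/ → /zu/.

lusutuθʊsuzu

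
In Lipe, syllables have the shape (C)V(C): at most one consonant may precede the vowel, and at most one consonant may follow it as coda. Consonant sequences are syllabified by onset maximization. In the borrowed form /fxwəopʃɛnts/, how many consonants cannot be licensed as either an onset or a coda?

4

Syllabifying with onset maximization leaves /f/, /x/, /t/, /s/ stranded (at most one coda consonant is licensed; onsets are limited to one consonant).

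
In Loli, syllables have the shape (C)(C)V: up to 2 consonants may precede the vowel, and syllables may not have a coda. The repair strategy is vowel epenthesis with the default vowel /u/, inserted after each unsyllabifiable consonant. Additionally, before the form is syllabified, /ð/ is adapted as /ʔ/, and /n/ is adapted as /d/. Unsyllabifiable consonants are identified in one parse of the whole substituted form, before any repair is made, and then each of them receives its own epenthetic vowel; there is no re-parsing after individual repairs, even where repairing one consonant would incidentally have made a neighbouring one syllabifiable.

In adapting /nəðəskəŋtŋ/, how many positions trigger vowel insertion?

After substitution the input is /dəʔəskəŋtŋ/.
The unsyllabifiable consonants are /ŋ/, /t/, /ŋ/; each receives one epenthetic vowel.

3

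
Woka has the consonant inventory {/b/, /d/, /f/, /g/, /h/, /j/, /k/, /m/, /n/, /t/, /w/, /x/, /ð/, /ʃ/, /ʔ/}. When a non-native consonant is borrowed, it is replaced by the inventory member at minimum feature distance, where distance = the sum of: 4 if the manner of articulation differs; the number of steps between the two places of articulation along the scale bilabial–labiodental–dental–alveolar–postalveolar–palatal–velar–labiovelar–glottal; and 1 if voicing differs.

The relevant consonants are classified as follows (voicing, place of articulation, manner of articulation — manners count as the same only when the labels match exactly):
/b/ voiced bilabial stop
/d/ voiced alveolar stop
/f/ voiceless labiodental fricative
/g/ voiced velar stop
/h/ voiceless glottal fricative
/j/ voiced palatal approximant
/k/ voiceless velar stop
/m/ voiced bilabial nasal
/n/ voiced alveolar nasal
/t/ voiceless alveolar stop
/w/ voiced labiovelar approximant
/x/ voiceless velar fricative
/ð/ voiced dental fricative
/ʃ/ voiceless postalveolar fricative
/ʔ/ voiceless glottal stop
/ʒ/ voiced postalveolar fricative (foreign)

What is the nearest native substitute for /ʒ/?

ʃ

/ʃ/ is closest: same manner (fricative), place distance 0 (postalveolar→postalveolar), voicing differs (+1); total 1. Next closest is /ð/ at distance 2.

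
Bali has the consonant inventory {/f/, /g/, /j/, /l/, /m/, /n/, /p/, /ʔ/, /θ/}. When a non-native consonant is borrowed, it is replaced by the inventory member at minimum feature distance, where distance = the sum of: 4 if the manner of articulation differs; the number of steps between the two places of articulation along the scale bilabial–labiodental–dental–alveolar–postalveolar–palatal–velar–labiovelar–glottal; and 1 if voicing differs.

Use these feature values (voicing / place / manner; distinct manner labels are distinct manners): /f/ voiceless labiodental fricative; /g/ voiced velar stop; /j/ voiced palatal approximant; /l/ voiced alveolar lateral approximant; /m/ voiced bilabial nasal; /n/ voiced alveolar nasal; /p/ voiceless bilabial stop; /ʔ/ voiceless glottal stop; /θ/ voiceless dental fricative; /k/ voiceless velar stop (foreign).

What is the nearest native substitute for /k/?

g

/g/ is closest: same manner (stop), place distance 0 (velar→velar), voicing differs (+1); total 1. Next closest is /ʔ/ at distance 2.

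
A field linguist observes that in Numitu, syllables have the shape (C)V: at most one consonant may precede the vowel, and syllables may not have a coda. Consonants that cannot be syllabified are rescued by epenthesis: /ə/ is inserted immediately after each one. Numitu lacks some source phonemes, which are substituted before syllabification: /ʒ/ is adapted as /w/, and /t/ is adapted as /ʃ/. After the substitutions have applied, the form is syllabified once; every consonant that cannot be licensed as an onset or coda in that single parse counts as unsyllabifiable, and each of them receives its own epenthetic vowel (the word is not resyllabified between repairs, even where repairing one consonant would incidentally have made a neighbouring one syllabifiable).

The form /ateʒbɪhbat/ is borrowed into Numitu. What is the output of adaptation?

aʃewəbɪhəbaʃə

Substitution: /t/ → /ʃ/, /ʒ/ → /w/, giving /aʃewbɪhbaʃ/.
Under (C)V, the unsyllabifiable consonants are /w/, /h/, /ʃ/ (no codas are permitted; onsets are limited to one consonant).
Each unlicensed consonant becomes the onset of a new syllable: /w/ → /wə/, /h/ → /hə/, /ʃ/ → /ʃə/.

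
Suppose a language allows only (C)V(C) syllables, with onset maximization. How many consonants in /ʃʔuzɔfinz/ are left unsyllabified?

Under (C)V(C), the unsyllabifiable consonants are /ʃ/, /z/ (at most one coda consonant is licensed; onsets are limited to one consonant).

2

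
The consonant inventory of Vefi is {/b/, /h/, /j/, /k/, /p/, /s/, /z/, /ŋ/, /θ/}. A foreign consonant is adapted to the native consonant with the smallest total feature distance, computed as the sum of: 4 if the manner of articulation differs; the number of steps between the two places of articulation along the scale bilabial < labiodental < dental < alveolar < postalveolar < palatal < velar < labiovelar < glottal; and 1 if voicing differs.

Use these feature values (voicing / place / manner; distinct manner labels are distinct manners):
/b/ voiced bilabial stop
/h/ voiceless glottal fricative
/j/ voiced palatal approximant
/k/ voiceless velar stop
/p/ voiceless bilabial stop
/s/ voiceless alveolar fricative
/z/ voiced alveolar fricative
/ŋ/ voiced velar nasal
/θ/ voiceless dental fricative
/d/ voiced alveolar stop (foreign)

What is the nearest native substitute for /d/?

b

/b/ is closest: same manner (stop), place distance 3 (alveolar→bilabial), same voicing; total 3. Next closest is /k/ at distance 4.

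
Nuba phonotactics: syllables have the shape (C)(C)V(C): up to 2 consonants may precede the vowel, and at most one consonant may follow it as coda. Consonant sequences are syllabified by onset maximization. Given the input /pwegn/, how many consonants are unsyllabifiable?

1

The consonants /n/ cannot be parsed into a legal (C)(C)V(C) syllable (at most one coda consonant is licensed; onsets may contain at most 2 consonants).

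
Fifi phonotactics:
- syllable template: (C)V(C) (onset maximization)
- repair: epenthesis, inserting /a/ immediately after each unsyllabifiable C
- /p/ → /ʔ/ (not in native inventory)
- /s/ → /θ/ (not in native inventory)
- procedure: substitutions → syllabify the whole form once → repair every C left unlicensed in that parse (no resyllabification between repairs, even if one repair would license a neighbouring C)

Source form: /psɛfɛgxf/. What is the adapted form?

Substitution: /p/ → /ʔ/, /s/ → /θ/, giving /ʔθɛfɛgxf/.
Syllabifying with onset maximization leaves /ʔ/, /x/, /f/ stranded (at most one coda consonant is licensed; onsets are limited to one consonant).
Each unlicensed consonant becomes the onset of a new syllable: /ʔ/ → /ʔa/, /x/ → /xa/, /f/ → /fa/.

ʔaθɛfɛgxafa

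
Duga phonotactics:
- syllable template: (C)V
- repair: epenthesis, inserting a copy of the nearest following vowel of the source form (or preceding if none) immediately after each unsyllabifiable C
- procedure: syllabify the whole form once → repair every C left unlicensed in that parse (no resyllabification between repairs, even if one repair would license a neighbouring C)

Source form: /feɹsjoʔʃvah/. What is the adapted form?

feɹosojoʔaʃavaha

The consonants /ɹ/, /s/, /ʔ/, /ʃ/, /h/ cannot be parsed into a legal (C)V syllable (no codas are permitted; onsets are limited to one consonant).
Epenthesis after each stranded consonant: /ɹ/ → /ɹo/, /s/ → /so/, /ʔ/ → /ʔa/, /ʃ/ → /ʃa/, /h/ → /ha/.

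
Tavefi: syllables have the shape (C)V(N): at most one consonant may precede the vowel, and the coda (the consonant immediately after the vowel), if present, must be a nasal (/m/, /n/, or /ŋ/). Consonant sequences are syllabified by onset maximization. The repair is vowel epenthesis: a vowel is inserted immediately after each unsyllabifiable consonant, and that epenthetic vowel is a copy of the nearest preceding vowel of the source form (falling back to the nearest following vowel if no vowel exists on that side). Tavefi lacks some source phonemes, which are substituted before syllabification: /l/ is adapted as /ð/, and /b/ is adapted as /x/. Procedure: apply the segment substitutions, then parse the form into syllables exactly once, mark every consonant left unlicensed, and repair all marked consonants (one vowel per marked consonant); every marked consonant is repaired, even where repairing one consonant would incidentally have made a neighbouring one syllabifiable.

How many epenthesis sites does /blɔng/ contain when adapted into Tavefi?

2

After substitution the input is /xðɔng/.
The unsyllabifiable consonants are /x/, /g/; each receives one epenthetic vowel.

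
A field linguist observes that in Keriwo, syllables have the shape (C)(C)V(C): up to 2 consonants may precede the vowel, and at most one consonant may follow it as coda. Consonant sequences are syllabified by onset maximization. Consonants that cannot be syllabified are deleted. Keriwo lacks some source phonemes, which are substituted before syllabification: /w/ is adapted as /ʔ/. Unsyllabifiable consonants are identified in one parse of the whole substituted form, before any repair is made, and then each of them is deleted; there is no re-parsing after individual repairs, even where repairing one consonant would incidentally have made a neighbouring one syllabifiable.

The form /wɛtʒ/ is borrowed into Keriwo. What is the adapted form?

Substitution: /w/ → /ʔ/, giving /ʔɛtʒ/.
The consonants /ʒ/ cannot be parsed into a legal (C)(C)V(C) syllable (at most one coda consonant is licensed; onsets may contain at most 2 consonants).
Deleting the stranded consonants removes /ʒ/.

ʔɛt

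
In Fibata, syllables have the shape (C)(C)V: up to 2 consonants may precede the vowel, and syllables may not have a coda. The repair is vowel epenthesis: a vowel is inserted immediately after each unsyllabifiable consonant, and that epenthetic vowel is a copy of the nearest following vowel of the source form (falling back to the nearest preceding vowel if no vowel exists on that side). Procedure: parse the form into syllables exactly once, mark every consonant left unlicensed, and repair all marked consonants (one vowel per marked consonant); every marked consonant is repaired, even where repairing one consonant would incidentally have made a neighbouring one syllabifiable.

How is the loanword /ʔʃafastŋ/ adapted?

ʔʃafasataŋa

The consonants /s/, /t/, /ŋ/ cannot be parsed into a legal (C)(C)V syllable (no codas are permitted; onsets may contain at most 2 consonants).
Each unlicensed consonant becomes the onset of a new syllable: /s/ → /sa/, /t/ → /ta/, /ŋ/ → /ŋa/.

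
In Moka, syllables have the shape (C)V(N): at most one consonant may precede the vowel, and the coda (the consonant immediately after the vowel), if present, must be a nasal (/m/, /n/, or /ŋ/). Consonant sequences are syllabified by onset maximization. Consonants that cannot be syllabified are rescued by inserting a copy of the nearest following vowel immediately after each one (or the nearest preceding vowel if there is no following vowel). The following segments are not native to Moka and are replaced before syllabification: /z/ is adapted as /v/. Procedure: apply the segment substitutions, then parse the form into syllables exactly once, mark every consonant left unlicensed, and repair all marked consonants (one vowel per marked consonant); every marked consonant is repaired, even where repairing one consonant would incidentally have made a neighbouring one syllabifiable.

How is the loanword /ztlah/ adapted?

Substitution: /z/ → /v/, giving /vtlah/.
Under (C)V(N), the unsyllabifiable consonants are /v/, /t/, /h/ (only a nasal (/m/, /n/, or /ŋ/) is licensed in coda position; onsets are limited to one consonant).
Epenthesis after each stranded consonant: /v/ → /va/, /t/ → /ta/, /h/ → /ha/.

vatalaha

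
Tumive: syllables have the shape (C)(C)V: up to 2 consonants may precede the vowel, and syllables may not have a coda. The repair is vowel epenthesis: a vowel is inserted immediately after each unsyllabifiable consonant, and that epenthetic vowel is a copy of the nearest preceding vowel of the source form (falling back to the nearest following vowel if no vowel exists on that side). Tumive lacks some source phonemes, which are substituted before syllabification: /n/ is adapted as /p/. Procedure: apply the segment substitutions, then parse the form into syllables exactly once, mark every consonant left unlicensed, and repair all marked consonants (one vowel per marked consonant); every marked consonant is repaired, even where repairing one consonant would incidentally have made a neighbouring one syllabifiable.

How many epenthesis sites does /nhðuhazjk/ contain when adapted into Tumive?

After substitution the input is /phðuhazjk/.
The unsyllabifiable consonants are /p/, /z/, /j/, /k/; each receives one epenthetic vowel.

4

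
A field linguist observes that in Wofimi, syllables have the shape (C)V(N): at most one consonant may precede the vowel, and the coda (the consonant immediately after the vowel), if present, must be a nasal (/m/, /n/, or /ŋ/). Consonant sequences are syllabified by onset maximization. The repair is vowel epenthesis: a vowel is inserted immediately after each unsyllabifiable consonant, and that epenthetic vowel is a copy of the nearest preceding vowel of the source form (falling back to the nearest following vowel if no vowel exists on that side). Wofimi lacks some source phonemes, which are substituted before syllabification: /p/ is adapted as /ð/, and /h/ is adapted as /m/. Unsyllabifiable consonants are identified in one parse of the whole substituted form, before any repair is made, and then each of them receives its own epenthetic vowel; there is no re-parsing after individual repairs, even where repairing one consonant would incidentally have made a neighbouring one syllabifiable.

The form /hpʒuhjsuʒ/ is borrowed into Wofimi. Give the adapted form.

Substitution: /h/ → /m/, /p/ → /ð/, giving /mðʒumjsuʒ/.
The consonants /m/, /ð/, /j/, /ʒ/ cannot be parsed into a legal (C)V(N) syllable (only a nasal (/m/, /n/, or /ŋ/) is licensed in coda position; onsets are limited to one consonant).
Inserting the epenthetic vowel yields /m/ → /mu/, /ð/ → /ðu/, /j/ → /ju/, /ʒ/ → /ʒu/.

muðuʒumjusuʒu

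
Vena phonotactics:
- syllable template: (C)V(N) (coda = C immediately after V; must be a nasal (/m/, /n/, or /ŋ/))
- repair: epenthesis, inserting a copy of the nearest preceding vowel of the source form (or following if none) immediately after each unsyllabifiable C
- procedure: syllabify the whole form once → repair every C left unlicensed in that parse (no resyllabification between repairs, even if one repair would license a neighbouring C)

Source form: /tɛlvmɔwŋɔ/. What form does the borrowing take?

tɛlɛvɛmɔwɔŋɔ

The consonants /l/, /v/, /w/ cannot be parsed into a legal (C)V(N) syllable (only a nasal (/m/, /n/, or /ŋ/) is licensed in coda position; onsets are limited to one consonant).
Each unlicensed consonant becomes the onset of a new syllable: /l/ → /lɛ/, /v/ → /vɛ/, /w/ → /wɔ/.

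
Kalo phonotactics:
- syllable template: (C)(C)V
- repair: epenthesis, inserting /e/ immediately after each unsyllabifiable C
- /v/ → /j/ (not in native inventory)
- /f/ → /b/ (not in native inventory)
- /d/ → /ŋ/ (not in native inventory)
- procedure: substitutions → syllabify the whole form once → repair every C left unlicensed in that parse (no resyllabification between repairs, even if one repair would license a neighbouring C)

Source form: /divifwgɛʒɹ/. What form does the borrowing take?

Substitution: /d/ → /ŋ/, /v/ → /j/, /f/ → /b/, giving /ŋijibwgɛʒɹ/.
The consonants /b/, /ʒ/, /ɹ/ cannot be parsed into a legal (C)(C)V syllable (no codas are permitted; onsets may contain at most 2 consonants).
Each unlicensed consonant becomes the onset of a new syllable: /b/ → /be/, /ʒ/ → /ʒe/, /ɹ/ → /ɹe/.

ŋijibewgɛʒeɹe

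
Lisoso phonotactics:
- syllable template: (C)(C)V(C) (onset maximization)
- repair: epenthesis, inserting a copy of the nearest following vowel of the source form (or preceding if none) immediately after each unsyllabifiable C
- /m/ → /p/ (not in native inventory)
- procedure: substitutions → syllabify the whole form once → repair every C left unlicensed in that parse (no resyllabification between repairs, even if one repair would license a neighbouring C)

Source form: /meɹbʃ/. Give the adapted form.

Substitution: /m/ → /p/, giving /peɹbʃ/.
Syllabifying with onset maximization leaves /b/, /ʃ/ stranded (at most one coda consonant is licensed; onsets may contain at most 2 consonants).
Each unlicensed consonant becomes the onset of a new syllable: /b/ → /be/, /ʃ/ → /ʃe/.

peɹbeʃe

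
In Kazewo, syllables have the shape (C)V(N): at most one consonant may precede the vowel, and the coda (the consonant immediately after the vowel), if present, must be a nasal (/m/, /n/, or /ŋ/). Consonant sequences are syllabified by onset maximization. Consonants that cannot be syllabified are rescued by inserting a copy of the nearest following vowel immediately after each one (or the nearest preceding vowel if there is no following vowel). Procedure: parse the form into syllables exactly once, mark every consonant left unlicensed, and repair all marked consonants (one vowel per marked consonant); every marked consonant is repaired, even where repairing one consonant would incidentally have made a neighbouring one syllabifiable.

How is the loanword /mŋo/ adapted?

Syllabifying with onset maximization leaves /m/ stranded (only a nasal (/m/, /n/, or /ŋ/) is licensed in coda position; onsets are limited to one consonant).
Each unlicensed consonant becomes the onset of a new syllable: /m/ → /mo/.

moŋo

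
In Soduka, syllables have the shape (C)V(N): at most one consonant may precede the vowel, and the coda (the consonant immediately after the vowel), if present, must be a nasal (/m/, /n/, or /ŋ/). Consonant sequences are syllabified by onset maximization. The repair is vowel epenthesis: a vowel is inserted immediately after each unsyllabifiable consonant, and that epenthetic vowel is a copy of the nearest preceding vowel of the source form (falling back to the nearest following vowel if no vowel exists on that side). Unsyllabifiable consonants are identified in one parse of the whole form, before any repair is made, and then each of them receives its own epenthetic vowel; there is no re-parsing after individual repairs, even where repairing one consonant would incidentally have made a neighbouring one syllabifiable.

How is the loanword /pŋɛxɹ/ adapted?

The consonants /p/, /x/, /ɹ/ cannot be parsed into a legal (C)V(N) syllable (only a nasal (/m/, /n/, or /ŋ/) is licensed in coda position; onsets are limited to one consonant).
Each unlicensed consonant becomes the onset of a new syllable: /p/ → /pɛ/, /x/ → /xɛ/, /ɹ/ → /ɹɛ/.

pɛŋɛxɛɹɛ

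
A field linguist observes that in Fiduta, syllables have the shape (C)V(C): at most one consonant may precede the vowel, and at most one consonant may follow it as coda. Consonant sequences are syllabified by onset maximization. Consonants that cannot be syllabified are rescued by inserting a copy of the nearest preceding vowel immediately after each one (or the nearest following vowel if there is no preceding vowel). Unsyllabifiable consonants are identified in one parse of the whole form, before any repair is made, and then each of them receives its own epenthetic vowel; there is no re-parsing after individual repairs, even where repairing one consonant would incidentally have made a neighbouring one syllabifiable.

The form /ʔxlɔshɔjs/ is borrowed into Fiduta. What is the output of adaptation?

ʔɔxɔlɔshɔjsɔ

Syllabifying with onset maximization leaves /ʔ/, /x/, /s/ stranded (at most one coda consonant is licensed; onsets are limited to one consonant).
Epenthesis after each stranded consonant: /ʔ/ → /ʔɔ/, /x/ → /xɔ/, /s/ → /sɔ/.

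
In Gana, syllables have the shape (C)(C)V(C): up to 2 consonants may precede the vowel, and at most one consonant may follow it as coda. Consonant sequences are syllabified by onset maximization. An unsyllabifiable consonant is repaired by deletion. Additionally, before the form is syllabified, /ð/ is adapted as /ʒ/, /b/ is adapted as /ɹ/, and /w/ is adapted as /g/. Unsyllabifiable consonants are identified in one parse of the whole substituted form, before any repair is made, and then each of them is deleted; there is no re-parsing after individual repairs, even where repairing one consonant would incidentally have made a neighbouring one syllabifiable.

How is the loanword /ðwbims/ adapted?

Substitution: /ð/ → /ʒ/, /w/ → /g/, /b/ → /ɹ/, giving /ʒgɹims/.
Syllabifying with onset maximization leaves /ʒ/, /s/ stranded (at most one coda consonant is licensed; onsets may contain at most 2 consonants).
Each unlicensed consonant is deleted: /ʒ/, /s/.

gɹim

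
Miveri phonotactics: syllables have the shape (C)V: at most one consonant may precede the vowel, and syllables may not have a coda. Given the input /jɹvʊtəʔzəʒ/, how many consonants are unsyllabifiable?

Syllabifying with onset maximization leaves /j/, /ɹ/, /ʔ/, /ʒ/ stranded (no codas are permitted; onsets are limited to one consonant).

4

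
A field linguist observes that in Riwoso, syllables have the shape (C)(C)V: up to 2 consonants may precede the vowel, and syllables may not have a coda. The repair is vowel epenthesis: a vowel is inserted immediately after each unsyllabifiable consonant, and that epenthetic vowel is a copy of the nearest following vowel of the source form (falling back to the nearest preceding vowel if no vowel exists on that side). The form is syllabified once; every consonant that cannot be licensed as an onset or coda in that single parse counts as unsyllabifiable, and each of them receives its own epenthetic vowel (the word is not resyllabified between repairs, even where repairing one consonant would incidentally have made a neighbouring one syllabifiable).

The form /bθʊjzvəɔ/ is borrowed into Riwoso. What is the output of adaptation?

Under (C)(C)V, the unsyllabifiable consonants are /j/ (no codas are permitted; onsets may contain at most 2 consonants).
Each unlicensed consonant becomes the onset of a new syllable: /j/ → /jə/.

bθʊjəzvəɔ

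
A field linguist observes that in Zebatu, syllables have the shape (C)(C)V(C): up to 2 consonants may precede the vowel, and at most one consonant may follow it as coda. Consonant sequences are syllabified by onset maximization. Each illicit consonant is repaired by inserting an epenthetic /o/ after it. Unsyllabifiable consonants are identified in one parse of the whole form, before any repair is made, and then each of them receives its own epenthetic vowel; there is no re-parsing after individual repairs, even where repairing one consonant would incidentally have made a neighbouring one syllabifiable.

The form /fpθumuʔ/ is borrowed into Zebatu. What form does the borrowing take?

fopθumuʔ

Under (C)(C)V(C), the unsyllabifiable consonants are /f/ (at most one coda consonant is licensed; onsets may contain at most 2 consonants).
Epenthesis after each stranded consonant: /f/ → /fo/.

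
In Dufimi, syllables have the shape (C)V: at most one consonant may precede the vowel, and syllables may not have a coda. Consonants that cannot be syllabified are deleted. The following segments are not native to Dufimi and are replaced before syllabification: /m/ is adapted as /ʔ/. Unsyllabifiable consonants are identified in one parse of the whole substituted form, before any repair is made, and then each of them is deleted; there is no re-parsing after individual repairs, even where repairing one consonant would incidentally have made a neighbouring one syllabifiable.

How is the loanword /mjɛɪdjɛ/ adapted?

Substitution: /m/ → /ʔ/, giving /ʔjɛɪdjɛ/.
The consonants /ʔ/, /d/ cannot be parsed into a legal (C)V syllable (no codas are permitted; onsets are limited to one consonant).
Deletion applies to /ʔ/, /d/.

jɛɪjɛ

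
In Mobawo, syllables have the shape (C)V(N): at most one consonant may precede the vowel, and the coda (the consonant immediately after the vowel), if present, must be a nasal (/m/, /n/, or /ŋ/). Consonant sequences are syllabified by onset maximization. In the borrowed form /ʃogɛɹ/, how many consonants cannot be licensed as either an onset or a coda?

The consonants /ɹ/ cannot be parsed into a legal (C)V(N) syllable (only a nasal (/m/, /n/, or /ŋ/) is licensed in coda position; onsets are limited to one consonant).

1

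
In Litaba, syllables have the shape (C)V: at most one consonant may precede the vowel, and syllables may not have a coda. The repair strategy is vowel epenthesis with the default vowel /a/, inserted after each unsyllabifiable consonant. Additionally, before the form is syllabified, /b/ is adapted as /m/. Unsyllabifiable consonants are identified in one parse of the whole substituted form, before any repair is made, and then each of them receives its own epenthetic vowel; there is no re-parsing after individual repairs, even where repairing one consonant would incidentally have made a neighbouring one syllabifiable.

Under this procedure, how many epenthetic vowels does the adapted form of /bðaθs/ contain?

After substitution the input is /mðaθs/.
The unsyllabifiable consonants are /m/, /θ/, /s/; each receives one epenthetic vowel.

3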